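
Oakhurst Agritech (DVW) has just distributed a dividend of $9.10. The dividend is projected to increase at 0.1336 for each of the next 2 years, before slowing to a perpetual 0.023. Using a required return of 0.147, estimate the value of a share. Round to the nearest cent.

$91.21

Two-stage DDM. Project D₁…D_2 at 0.1336, terminal growth 0.023, discount at r = 0.147.
D_1 = 10.3158
D_2 = 11.6939
Terminal value at t=2: TV = D_3/(r−g) = 11.9629/(0.147−0.023) = 96.4751
P₀ = 10.3158/(1+0.147)^1 + 11.6939/(1+0.147)^2 + 96.4751/(1+0.147)^2 = 91.2134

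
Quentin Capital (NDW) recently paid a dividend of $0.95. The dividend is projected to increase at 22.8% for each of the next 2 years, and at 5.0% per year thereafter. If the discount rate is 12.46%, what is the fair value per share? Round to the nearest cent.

Two-stage DDM. Project D₁…D_2 at 0.228, terminal growth 0.05, discount at r = 0.1246.
D_1 = 1.1666
D_2 = 1.4326
Terminal value at t=2: TV = D_3/(r−g) = 1.5042/(0.1246−0.05) = 20.1637
P₀ = 1.1666/(1+0.1246)^1 + 1.4326/(1+0.1246)^2 + 20.1637/(1+0.1246)^2 = 18.1132

$18.11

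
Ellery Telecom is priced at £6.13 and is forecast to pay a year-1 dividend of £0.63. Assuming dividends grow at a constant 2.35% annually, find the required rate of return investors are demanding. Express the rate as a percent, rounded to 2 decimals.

12.63%

Rearranging the constant-growth DDM: r = D₁/P₀ + g.
r = 0.6300 / 6.13 + 0.0235 = 0.10277 + 0.0235 = 0.12627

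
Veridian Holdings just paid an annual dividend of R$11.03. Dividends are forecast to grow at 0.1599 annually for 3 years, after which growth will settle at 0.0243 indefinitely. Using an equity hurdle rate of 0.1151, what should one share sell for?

Two-stage DDM. Project D₁…D_3 at 0.1599, terminal growth 0.0243, discount at r = 0.1151.
D_1 = 12.7937
D_2 = 14.8394
D_3 = 17.2122
Terminal value at t=3: TV = D_4/(r−g) = 17.6305/(0.1151−0.0243) = 194.1684
P₀ = 12.7937/(1+0.1151)^1 + 14.8394/(1+0.1151)^2 + 17.2122/(1+0.1151)^3 + 194.1684/(1+0.1151)^3 = 175.8559

R$175.86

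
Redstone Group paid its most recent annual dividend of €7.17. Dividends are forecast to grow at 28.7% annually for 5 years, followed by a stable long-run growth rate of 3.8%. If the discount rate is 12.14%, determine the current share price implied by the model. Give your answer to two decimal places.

€232.91

Two-stage DDM. Project D₁…D_5 at 0.287, terminal growth 0.038, discount at r = 0.1214.
D_1 = 9.2278
D_2 = 11.8762
D_3 = 15.2846
D_4 = 19.6713
D_5 = 25.3170
Terminal value at t=5: TV = D_6/(r−g) = 26.2790/(0.1214−0.038) = 315.0962
P₀ = 9.2278/(1+0.1214)^1 + 11.8762/(1+0.1214)^2 + 15.2846/(1+0.1214)^3 + 19.6713/(1+0.1214)^4 + 25.3170/(1+0.1214)^5 + 315.0962/(1+0.1214)^5 = 232.9074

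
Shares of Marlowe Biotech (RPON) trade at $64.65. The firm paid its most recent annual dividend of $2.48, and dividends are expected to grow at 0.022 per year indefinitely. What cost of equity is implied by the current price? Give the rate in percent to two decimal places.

Rearranging the constant-growth DDM: r = D₁/P₀ + g.
D₁ = 2.48 × (1 + 0.022) = 2.5346.
r = 2.5346 / 64.65 + 0.022 = 0.03920 + 0.022 = 0.06120

6.12%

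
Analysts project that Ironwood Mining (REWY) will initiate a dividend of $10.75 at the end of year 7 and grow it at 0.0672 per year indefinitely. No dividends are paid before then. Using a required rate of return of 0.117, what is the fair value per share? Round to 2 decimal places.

Deferred-dividend DDM. At t=6 the remaining stream is a growing perpetuity with first payment D_7 = 10.75.
V_6 = D_7/(r−g) = 10.75/(0.117−0.0672) = 215.8635
P₀ = V_6/(1+r)^6 = 215.8635/(1+0.117)^6 = 111.1374

$111.14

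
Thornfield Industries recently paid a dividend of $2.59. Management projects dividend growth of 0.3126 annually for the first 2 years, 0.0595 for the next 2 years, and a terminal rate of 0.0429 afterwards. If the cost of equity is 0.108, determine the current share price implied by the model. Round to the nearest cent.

Three-stage DDM. Project D₁…D_4; terminal Gordon value at t=4 with g = 0.0429; discount at r = 0.108.
D_1 = 3.3996
D_2 = 4.4624
D_3 = 4.7279
D_4 = 5.0092
TV_4 = 5.2241/(0.108−0.0429) = 80.2469
P₀ = Σ Dₜ/(1+r)ᵗ + TV_4/(1+r)^4 = 66.7462

$66.75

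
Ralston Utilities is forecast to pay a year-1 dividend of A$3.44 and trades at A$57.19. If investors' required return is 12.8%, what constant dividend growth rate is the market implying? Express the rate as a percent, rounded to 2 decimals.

From P₀ = D₁/(r − g), the implied growth is g = r − D₁/P₀.
g = 0.128 − 3.44/57.19 = 0.128 − 0.06015 = 0.06785

6.78%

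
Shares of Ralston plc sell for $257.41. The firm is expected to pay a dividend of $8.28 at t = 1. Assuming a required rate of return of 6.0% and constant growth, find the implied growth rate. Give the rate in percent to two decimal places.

From P₀ = D₁/(r − g), the implied growth is g = r − D₁/P₀.
g = 0.06 − 8.28/257.41 = 0.06 − 0.03217 = 0.02783

2.78%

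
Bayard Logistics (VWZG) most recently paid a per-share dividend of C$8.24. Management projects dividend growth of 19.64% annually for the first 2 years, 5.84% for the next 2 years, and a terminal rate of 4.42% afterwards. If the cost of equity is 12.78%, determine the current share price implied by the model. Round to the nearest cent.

C$136.89

Three-stage DDM. Project D₁…D_4; terminal Gordon value at t=4 with g = 0.0442; discount at r = 0.1278.
D_1 = 9.8583
D_2 = 11.7945
D_3 = 12.4833
D_4 = 13.2123
TV_4 = 13.7963/(0.1278−0.0442) = 165.0278
P₀ = Σ Dₜ/(1+r)ᵗ + TV_4/(1+r)^4 = 136.8899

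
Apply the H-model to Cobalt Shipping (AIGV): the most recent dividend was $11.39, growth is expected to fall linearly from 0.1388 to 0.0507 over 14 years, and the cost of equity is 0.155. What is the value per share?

H-model: P₀ = D₀[(1+g_L) + H(g_S−g_L)]/(r−g_L), with H = 14/2 = 7.
P₀ = 11.39 × [(1+0.0507) + 7×(0.1388−0.0507)] / (0.155−0.0507)
   = 11.39 × 1.6674 / 0.1043 = 182.0871

$182.09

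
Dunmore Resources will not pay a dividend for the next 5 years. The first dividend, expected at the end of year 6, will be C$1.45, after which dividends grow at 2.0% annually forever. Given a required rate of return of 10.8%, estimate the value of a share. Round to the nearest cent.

C$9.87

Deferred-dividend DDM. At t=5 the remaining stream is a growing perpetuity with first payment D_6 = 1.45.
V_5 = D_6/(r−g) = 1.45/(0.108−0.02) = 16.4773
P₀ = V_5/(1+r)^5 = 16.4773/(1+0.108)^5 = 9.8670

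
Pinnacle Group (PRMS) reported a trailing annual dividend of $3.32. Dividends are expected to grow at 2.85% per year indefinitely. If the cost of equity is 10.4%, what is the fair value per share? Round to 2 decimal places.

Gordon growth model: P₀ = D₁/(r − g). D₁ = 3.32 × (1 + 0.0285) = 3.4146.
P₀ = 3.4146 / (0.104 − 0.0285) = 3.4146 / 0.0755 = 45.2268

$45.23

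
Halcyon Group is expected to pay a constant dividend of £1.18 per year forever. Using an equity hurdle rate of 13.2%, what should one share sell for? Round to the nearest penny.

Zero-growth DDM (perpetuity): P₀ = D/r = 1.18 / 0.132 = 8.9394

£8.94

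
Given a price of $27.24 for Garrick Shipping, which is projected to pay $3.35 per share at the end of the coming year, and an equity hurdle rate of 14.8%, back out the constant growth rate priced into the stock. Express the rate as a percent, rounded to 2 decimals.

2.50%

From P₀ = D₁/(r − g), the implied growth is g = r − D₁/P₀.
g = 0.148 − 3.35/27.24 = 0.148 − 0.12298 = 0.02502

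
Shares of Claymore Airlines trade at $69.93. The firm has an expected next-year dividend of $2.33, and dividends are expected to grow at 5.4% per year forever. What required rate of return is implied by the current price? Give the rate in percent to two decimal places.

Rearranging the constant-growth DDM: r = D₁/P₀ + g.
r = 2.3300 / 69.93 + 0.054 = 0.03332 + 0.054 = 0.08732

8.73%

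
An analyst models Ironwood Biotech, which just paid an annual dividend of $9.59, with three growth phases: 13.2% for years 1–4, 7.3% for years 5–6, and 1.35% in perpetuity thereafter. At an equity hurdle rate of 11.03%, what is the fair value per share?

$161.29

Three-stage DDM. Project D₁…D_6; terminal Gordon value at t=6 with g = 0.0135; discount at r = 0.1103.
D_1 = 10.8559
D_2 = 12.2889
D_3 = 13.9110
D_4 = 15.7472
D_5 = 16.8968
D_6 = 18.1302
TV_6 = 18.3750/(0.1103−0.0135) = 189.8245
P₀ = Σ Dₜ/(1+r)ᵗ + TV_6/(1+r)^6 = 161.2861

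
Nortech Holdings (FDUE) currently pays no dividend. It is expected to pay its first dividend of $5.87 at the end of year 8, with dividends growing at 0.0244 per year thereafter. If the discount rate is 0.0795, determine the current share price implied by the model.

Deferred-dividend DDM. At t=7 the remaining stream is a growing perpetuity with first payment D_8 = 5.87.
V_7 = D_8/(r−g) = 5.87/(0.0795−0.0244) = 106.5336
P₀ = V_7/(1+r)^7 = 106.5336/(1+0.0795)^7 = 62.3631

$62.36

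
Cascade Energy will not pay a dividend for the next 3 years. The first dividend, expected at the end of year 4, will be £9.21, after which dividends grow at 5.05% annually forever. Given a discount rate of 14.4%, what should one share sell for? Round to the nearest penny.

£65.79

Deferred-dividend DDM. At t=3 the remaining stream is a growing perpetuity with first payment D_4 = 9.21.
V_3 = D_4/(r−g) = 9.21/(0.144−0.0505) = 98.5027
P₀ = V_3/(1+r)^3 = 98.5027/(1+0.144)^3 = 65.7915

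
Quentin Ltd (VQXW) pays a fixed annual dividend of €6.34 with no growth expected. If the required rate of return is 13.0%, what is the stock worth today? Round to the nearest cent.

Zero-growth DDM (perpetuity): P₀ = D/r = 6.34 / 0.13 = 48.7692

€48.77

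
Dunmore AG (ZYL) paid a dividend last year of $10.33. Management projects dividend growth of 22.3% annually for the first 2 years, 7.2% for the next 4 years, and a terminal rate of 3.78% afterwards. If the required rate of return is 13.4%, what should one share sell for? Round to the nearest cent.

$168.51

Three-stage DDM. Project D₁…D_6; terminal Gordon value at t=6 with g = 0.0378; discount at r = 0.134.
D_1 = 12.6336
D_2 = 15.4509
D_3 = 16.5633
D_4 = 17.7559
D_5 = 19.0343
D_6 = 20.4048
TV_6 = 21.1761/(0.134−0.0378) = 220.1258
P₀ = Σ Dₜ/(1+r)ᵗ + TV_6/(1+r)^6 = 168.5090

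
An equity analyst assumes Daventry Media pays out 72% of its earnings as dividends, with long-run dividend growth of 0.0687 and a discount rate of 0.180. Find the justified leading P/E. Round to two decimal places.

6.47

Justified leading P/E = b/(r−g) = 0.72/(0.18−0.0687) = 6.4690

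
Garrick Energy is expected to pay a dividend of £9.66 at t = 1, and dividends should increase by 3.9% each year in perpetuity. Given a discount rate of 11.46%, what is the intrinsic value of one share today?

Gordon growth model: P₀ = D₁/(r − g), with D₁ = 9.66 given directly.
P₀ = 9.6600 / (0.1146 − 0.039) = 9.6600 / 0.0756 = 127.7778

£127.78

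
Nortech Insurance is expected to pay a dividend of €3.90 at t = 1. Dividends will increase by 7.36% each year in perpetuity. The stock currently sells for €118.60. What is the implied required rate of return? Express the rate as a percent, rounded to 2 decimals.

Rearranging the constant-growth DDM: r = D₁/P₀ + g.
r = 3.9000 / 118.60 + 0.0736 = 0.03288 + 0.0736 = 0.10648

10.65%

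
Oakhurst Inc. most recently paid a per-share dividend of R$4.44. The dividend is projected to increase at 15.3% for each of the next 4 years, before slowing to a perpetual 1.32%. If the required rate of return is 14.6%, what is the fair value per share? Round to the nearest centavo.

R$52.74

Two-stage DDM. Project D₁…D_4 at 0.153, terminal growth 0.0132, discount at r = 0.146.
D_1 = 5.1193
D_2 = 5.9026
D_3 = 6.8057
D_4 = 7.8469
Terminal value at t=4: TV = D_5/(r−g) = 7.9505/(0.146−0.0132) = 59.8684
P₀ = 5.1193/(1+0.146)^1 + 5.9026/(1+0.146)^2 + 6.8057/(1+0.146)^3 + 7.8469/(1+0.146)^4 + 59.8684/(1+0.146)^4 = 52.7432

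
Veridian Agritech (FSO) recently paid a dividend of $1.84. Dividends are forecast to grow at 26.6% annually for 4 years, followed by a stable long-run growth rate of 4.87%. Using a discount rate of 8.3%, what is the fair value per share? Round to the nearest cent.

$116.09

Two-stage DDM. Project D₁…D_4 at 0.266, terminal growth 0.0487, discount at r = 0.083.
D_1 = 2.3294
D_2 = 2.9491
D_3 = 3.7335
D_4 = 4.7266
Terminal value at t=4: TV = D_5/(r−g) = 4.9568/(0.083−0.0487) = 144.5140
P₀ = 2.3294/(1+0.083)^1 + 2.9491/(1+0.083)^2 + 3.7335/(1+0.083)^3 + 4.7266/(1+0.083)^4 + 144.5140/(1+0.083)^4 = 116.0904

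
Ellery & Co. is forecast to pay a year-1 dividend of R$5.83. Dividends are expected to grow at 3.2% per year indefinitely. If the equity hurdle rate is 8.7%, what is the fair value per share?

Gordon growth model: P₀ = D₁/(r − g), with D₁ = 5.83 given directly.
P₀ = 5.8300 / (0.087 − 0.032) = 5.8300 / 0.055 = 106.0000

R$106.00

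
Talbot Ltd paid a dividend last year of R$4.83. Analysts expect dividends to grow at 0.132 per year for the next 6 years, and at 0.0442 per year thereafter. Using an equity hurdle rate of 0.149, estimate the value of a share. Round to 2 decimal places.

R$71.52

Two-stage DDM. Project D₁…D_6 at 0.132, terminal growth 0.0442, discount at r = 0.149.
D_1 = 5.4676
D_2 = 6.1893
D_3 = 7.0063
D_4 = 7.9311
D_5 = 8.9780
D_6 = 10.1631
Terminal value at t=6: TV = D_7/(r−g) = 10.6123/(0.149−0.0442) = 101.2624
P₀ = 5.4676/(1+0.149)^1 + 6.1893/(1+0.149)^2 + 7.0063/(1+0.149)^3 + 7.9311/(1+0.149)^4 + 8.9780/(1+0.149)^5 + 10.1631/(1+0.149)^6 + 101.2624/(1+0.149)^6 = 71.5234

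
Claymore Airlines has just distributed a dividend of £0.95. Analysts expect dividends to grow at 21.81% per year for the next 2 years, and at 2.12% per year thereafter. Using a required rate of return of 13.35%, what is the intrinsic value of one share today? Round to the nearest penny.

£12.09

Two-stage DDM. Project D₁…D_2 at 0.2181, terminal growth 0.0212, discount at r = 0.1335.
D_1 = 1.1572
D_2 = 1.4096
Terminal value at t=2: TV = D_3/(r−g) = 1.4395/(0.1335−0.0212) = 12.8180
P₀ = 1.1572/(1+0.1335)^1 + 1.4096/(1+0.1335)^2 + 12.8180/(1+0.1335)^2 = 12.0945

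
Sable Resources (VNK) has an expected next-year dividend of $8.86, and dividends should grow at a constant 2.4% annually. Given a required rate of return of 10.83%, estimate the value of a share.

Gordon growth model: P₀ = D₁/(r − g), with D₁ = 8.86 given directly.
P₀ = 8.8600 / (0.1083 − 0.024) = 8.8600 / 0.0843 = 105.1008

$105.10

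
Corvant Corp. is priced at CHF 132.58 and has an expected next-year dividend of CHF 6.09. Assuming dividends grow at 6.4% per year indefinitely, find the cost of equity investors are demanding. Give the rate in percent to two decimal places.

10.99%

Rearranging the constant-growth DDM: r = D₁/P₀ + g.
r = 6.0900 / 132.58 + 0.064 = 0.04593 + 0.064 = 0.10993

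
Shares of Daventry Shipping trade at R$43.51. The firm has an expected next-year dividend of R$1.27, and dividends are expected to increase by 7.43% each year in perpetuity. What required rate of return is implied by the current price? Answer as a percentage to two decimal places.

10.35%

Rearranging the constant-growth DDM: r = D₁/P₀ + g.
r = 1.2700 / 43.51 + 0.0743 = 0.02919 + 0.0743 = 0.10349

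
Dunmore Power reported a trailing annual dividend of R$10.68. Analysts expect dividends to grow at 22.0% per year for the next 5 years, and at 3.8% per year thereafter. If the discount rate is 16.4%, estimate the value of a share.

R$172.90

Two-stage DDM. Project D₁…D_5 at 0.22, terminal growth 0.038, discount at r = 0.164.
D_1 = 13.0296
D_2 = 15.8961
D_3 = 19.3933
D_4 = 23.6598
D_5 = 28.8649
Terminal value at t=5: TV = D_6/(r−g) = 29.9618/(0.164−0.038) = 237.7920
P₀ = 13.0296/(1+0.164)^1 + 15.8961/(1+0.164)^2 + 19.3933/(1+0.164)^3 + 23.6598/(1+0.164)^4 + 28.8649/(1+0.164)^5 + 237.7920/(1+0.164)^5 = 172.9037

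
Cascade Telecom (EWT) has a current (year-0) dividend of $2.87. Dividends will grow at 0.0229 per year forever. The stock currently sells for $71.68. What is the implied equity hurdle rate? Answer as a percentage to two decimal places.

6.39%

Rearranging the constant-growth DDM: r = D₁/P₀ + g.
D₁ = 2.87 × (1 + 0.0229) = 2.9357.
r = 2.9357 / 71.68 + 0.0229 = 0.04096 + 0.0229 = 0.06386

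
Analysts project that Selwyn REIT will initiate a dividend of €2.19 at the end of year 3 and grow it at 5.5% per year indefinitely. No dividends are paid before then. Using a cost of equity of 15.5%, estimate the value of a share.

€16.42

Deferred-dividend DDM. At t=2 the remaining stream is a growing perpetuity with first payment D_3 = 2.19.
V_2 = D_3/(r−g) = 2.19/(0.155−0.055) = 21.9000
P₀ = V_2/(1+r)^2 = 21.9000/(1+0.155)^2 = 16.4165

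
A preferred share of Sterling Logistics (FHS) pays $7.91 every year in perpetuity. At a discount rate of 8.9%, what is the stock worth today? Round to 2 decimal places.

$88.88

Zero-growth DDM (perpetuity): P₀ = D/r = 7.91 / 0.089 = 88.8764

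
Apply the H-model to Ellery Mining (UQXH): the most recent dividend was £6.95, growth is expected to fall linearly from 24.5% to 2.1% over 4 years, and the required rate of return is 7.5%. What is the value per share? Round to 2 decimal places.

£189.07

H-model: P₀ = D₀[(1+g_L) + H(g_S−g_L)]/(r−g_L), with H = 4/2 = 2.
P₀ = 6.95 × [(1+0.021) + 2×(0.245−0.021)] / (0.075−0.021)
   = 6.95 × 1.4690 / 0.054 = 189.0657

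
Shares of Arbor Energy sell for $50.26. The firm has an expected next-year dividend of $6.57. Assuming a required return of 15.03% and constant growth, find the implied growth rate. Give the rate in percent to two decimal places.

1.96%

From P₀ = D₁/(r − g), the implied growth is g = r − D₁/P₀.
g = 0.1503 − 6.57/50.26 = 0.1503 − 0.13072 = 0.01958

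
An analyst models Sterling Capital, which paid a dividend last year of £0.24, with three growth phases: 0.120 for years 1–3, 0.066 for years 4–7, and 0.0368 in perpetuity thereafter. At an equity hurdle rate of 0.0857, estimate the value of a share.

Three-stage DDM. Project D₁…D_7; terminal Gordon value at t=7 with g = 0.0368; discount at r = 0.0857.
D_1 = 0.2688
D_2 = 0.3011
D_3 = 0.3372
D_4 = 0.3594
D_5 = 0.3832
D_6 = 0.4084
D_7 = 0.4354
TV_7 = 0.4514/(0.0857−0.0368) = 9.2317
P₀ = Σ Dₜ/(1+r)ᵗ + TV_7/(1+r)^7 = 6.9651

£6.97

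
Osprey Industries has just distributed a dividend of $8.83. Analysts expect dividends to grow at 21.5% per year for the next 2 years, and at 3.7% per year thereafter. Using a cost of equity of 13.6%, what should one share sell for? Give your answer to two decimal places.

Two-stage DDM. Project D₁…D_2 at 0.215, terminal growth 0.037, discount at r = 0.136.
D_1 = 10.7285
D_2 = 13.0351
Terminal value at t=2: TV = D_3/(r−g) = 13.5174/(0.136−0.037) = 136.5390
P₀ = 10.7285/(1+0.136)^1 + 13.0351/(1+0.136)^2 + 136.5390/(1+0.136)^2 = 125.3484

$125.35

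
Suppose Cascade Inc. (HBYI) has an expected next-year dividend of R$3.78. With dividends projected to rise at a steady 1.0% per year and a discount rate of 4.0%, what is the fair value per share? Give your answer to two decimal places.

R$126.00

Gordon growth model: P₀ = D₁/(r − g), with D₁ = 3.78 given directly.
P₀ = 3.7800 / (0.04 − 0.01) = 3.7800 / 0.03 = 126.0000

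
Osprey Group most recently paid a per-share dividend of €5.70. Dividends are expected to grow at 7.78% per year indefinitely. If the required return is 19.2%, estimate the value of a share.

Gordon growth model: P₀ = D₁/(r − g). D₁ = 5.70 × (1 + 0.0778) = 6.1435.
P₀ = 6.1435 / (0.192 − 0.0778) = 6.1435 / 0.1142 = 53.7956

€53.80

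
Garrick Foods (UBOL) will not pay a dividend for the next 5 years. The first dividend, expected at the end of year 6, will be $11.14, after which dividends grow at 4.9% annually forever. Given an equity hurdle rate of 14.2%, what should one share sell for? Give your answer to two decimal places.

Deferred-dividend DDM. At t=5 the remaining stream is a growing perpetuity with first payment D_6 = 11.14.
V_5 = D_6/(r−g) = 11.14/(0.142−0.049) = 119.7849
P₀ = V_5/(1+r)^5 = 119.7849/(1+0.142)^5 = 61.6697

$61.67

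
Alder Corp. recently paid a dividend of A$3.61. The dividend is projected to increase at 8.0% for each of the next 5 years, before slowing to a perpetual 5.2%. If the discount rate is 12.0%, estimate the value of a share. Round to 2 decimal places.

A$62.77

Two-stage DDM. Project D₁…D_5 at 0.08, terminal growth 0.052, discount at r = 0.12.
D_1 = 3.8988
D_2 = 4.2107
D_3 = 4.5476
D_4 = 4.9114
D_5 = 5.3043
Terminal value at t=5: TV = D_6/(r−g) = 5.5801/(0.12−0.052) = 82.0602
P₀ = 3.8988/(1+0.12)^1 + 4.2107/(1+0.12)^2 + 4.5476/(1+0.12)^3 + 4.9114/(1+0.12)^4 + 5.3043/(1+0.12)^5 + 82.0602/(1+0.12)^5 = 62.7689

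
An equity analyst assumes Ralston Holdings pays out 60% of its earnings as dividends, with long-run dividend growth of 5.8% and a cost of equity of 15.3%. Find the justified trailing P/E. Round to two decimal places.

Justified trailing P/E = b(1+g)/(r−g) = 0.60×(1+0.058)/(0.153−0.058) = 6.6821

6.68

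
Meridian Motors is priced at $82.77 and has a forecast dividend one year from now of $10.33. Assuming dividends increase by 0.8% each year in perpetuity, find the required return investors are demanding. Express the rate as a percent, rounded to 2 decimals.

13.28%

Rearranging the constant-growth DDM: r = D₁/P₀ + g.
r = 10.3300 / 82.77 + 0.008 = 0.12480 + 0.008 = 0.13280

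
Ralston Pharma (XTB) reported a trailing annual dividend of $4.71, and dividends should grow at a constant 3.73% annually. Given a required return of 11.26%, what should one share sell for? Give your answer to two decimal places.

Gordon growth model: P₀ = D₁/(r − g). D₁ = 4.71 × (1 + 0.0373) = 4.8857.
P₀ = 4.8857 / (0.1126 − 0.0373) = 4.8857 / 0.0753 = 64.8829

$64.88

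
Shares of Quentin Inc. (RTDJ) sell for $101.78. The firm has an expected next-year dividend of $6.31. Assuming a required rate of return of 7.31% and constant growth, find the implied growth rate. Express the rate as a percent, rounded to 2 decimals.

From P₀ = D₁/(r − g), the implied growth is g = r − D₁/P₀.
g = 0.0731 − 6.31/101.78 = 0.0731 − 0.06200 = 0.01110

1.11%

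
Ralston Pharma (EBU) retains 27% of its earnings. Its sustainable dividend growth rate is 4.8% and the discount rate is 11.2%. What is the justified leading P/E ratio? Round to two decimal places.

11.41

Payout ratio b = 1 − 0.27 = 0.73.
Justified leading P/E = b/(r−g) = 0.73/(0.112−0.048) = 11.4063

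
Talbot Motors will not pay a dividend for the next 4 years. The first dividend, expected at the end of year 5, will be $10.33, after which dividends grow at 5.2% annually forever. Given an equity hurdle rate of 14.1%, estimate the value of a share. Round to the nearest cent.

$68.48

Deferred-dividend DDM. At t=4 the remaining stream is a growing perpetuity with first payment D_5 = 10.33.
V_4 = D_5/(r−g) = 10.33/(0.141−0.052) = 116.0674
P₀ = V_4/(1+r)^4 = 116.0674/(1+0.141)^4 = 68.4806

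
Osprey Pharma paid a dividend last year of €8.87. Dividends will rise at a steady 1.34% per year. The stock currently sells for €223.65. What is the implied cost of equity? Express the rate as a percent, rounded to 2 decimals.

Rearranging the constant-growth DDM: r = D₁/P₀ + g.
D₁ = 8.87 × (1 + 0.0134) = 8.9889.
r = 8.9889 / 223.65 + 0.0134 = 0.04019 + 0.0134 = 0.05359

5.36%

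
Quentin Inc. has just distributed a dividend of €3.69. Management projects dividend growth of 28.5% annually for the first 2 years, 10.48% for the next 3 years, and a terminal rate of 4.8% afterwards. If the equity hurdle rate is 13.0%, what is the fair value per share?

€79.65

Three-stage DDM. Project D₁…D_5; terminal Gordon value at t=5 with g = 0.048; discount at r = 0.13.
D_1 = 4.7416
D_2 = 6.0930
D_3 = 6.7316
D_4 = 7.4370
D_5 = 8.2164
TV_5 = 8.6108/(0.13−0.048) = 105.0101
P₀ = Σ Dₜ/(1+r)ᵗ + TV_5/(1+r)^5 = 79.6493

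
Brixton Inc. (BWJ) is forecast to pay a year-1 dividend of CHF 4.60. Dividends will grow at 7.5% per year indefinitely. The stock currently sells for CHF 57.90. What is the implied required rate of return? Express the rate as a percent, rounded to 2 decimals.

15.44%

Rearranging the constant-growth DDM: r = D₁/P₀ + g.
r = 4.6000 / 57.90 + 0.075 = 0.07945 + 0.075 = 0.15445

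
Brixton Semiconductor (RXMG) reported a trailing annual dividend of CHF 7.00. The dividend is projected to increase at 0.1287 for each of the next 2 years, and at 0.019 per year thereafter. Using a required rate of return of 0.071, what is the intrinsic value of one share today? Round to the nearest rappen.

CHF 167.50

Two-stage DDM. Project D₁…D_2 at 0.1287, terminal growth 0.019, discount at r = 0.071.
D_1 = 7.9009
D_2 = 8.9177
Terminal value at t=2: TV = D_3/(r−g) = 9.0872/(0.071−0.019) = 174.7535
P₀ = 7.9009/(1+0.071)^1 + 8.9177/(1+0.071)^2 + 174.7535/(1+0.071)^2 = 167.5033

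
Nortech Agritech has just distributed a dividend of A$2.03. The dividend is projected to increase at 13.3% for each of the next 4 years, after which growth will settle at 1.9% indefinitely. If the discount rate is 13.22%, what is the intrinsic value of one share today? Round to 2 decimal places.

Two-stage DDM. Project D₁…D_4 at 0.133, terminal growth 0.019, discount at r = 0.1322.
D_1 = 2.3000
D_2 = 2.6059
D_3 = 2.9525
D_4 = 3.3452
Terminal value at t=4: TV = D_5/(r−g) = 3.4087/(0.1322−0.019) = 30.1123
P₀ = 2.3000/(1+0.1322)^1 + 2.6059/(1+0.1322)^2 + 2.9525/(1+0.1322)^3 + 3.3452/(1+0.1322)^4 + 30.1123/(1+0.1322)^4 = 26.4596

A$26.46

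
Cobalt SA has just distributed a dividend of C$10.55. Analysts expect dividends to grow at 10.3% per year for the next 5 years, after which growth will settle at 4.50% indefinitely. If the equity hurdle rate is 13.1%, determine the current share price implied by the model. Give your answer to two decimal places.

Two-stage DDM. Project D₁…D_5 at 0.103, terminal growth 0.045, discount at r = 0.131.
D_1 = 11.6367
D_2 = 12.8352
D_3 = 14.1573
D_4 = 15.6155
D_5 = 17.2238
Terminal value at t=5: TV = D_6/(r−g) = 17.9989/(0.131−0.045) = 209.2897
P₀ = 11.6367/(1+0.131)^1 + 12.8352/(1+0.131)^2 + 14.1573/(1+0.131)^3 + 15.6155/(1+0.131)^4 + 17.2238/(1+0.131)^5 + 209.2897/(1+0.131)^5 = 162.0519

C$162.05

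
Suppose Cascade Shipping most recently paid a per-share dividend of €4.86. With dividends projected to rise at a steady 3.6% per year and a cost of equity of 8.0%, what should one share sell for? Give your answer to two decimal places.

Gordon growth model: P₀ = D₁/(r − g). D₁ = 4.86 × (1 + 0.036) = 5.0350.
P₀ = 5.0350 / (0.08 − 0.036) = 5.0350 / 0.044 = 114.4309

€114.43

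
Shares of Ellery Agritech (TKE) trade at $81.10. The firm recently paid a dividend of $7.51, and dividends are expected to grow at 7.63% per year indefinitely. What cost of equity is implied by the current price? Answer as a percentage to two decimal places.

17.60%

Rearranging the constant-growth DDM: r = D₁/P₀ + g.
D₁ = 7.51 × (1 + 0.0763) = 8.0830.
r = 8.0830 / 81.10 + 0.0763 = 0.09967 + 0.0763 = 0.17597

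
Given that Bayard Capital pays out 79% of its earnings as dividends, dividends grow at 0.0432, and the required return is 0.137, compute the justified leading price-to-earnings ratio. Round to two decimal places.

Justified leading P/E = b/(r−g) = 0.79/(0.137−0.0432) = 8.4222

8.42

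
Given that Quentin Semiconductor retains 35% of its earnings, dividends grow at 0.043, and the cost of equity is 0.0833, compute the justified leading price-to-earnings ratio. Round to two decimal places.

Payout ratio b = 1 − 0.35 = 0.65.
Justified leading P/E = b/(r−g) = 0.65/(0.0833−0.043) = 16.1290

16.13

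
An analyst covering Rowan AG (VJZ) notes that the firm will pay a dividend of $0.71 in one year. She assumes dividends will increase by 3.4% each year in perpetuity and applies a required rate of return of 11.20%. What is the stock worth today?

Gordon growth model: P₀ = D₁/(r − g), with D₁ = 0.71 given directly.
P₀ = 0.7100 / (0.112 − 0.034) = 0.7100 / 0.078 = 9.1026

$9.10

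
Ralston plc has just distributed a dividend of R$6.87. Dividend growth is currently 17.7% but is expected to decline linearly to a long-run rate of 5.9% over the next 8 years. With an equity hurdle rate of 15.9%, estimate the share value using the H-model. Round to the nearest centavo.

H-model: P₀ = D₀[(1+g_L) + H(g_S−g_L)]/(r−g_L), with H = 8/2 = 4.
P₀ = 6.87 × [(1+0.059) + 4×(0.177−0.059)] / (0.159−0.059)
   = 6.87 × 1.5310 / 0.1 = 105.1797

R$105.18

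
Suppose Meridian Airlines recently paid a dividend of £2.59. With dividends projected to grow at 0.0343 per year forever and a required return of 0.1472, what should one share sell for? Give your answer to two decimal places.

Gordon growth model: P₀ = D₁/(r − g). D₁ = 2.59 × (1 + 0.0343) = 2.6788.
P₀ = 2.6788 / (0.1472 − 0.0343) = 2.6788 / 0.1129 = 23.7275

£23.73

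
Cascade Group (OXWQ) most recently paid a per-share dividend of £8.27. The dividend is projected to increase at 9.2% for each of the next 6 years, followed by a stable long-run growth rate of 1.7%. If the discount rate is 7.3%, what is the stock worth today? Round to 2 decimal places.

£219.66

Two-stage DDM. Project D₁…D_6 at 0.092, terminal growth 0.017, discount at r = 0.073.
D_1 = 9.0308
D_2 = 9.8617
D_3 = 10.7690
D_4 = 11.7597
D_5 = 12.8416
D_6 = 14.0230
Terminal value at t=6: TV = D_7/(r−g) = 14.2614/(0.073−0.017) = 254.6679
P₀ = 9.0308/(1+0.073)^1 + 9.8617/(1+0.073)^2 + 10.7690/(1+0.073)^3 + 11.7597/(1+0.073)^4 + 12.8416/(1+0.073)^5 + 14.0230/(1+0.073)^6 + 254.6679/(1+0.073)^6 = 219.6567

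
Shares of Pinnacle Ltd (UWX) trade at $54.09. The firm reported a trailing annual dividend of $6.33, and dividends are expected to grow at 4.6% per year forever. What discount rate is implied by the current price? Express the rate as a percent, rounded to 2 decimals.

16.84%

Rearranging the constant-growth DDM: r = D₁/P₀ + g.
D₁ = 6.33 × (1 + 0.046) = 6.6212.
r = 6.6212 / 54.09 + 0.046 = 0.12241 + 0.046 = 0.16841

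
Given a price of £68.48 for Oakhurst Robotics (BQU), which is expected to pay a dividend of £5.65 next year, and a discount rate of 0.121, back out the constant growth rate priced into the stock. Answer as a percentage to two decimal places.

From P₀ = D₁/(r − g), the implied growth is g = r − D₁/P₀.
g = 0.121 − 5.65/68.48 = 0.121 − 0.08251 = 0.03849

3.85%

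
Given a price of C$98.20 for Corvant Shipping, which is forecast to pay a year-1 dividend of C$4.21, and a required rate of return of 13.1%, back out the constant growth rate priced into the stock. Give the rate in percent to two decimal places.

8.81%

From P₀ = D₁/(r − g), the implied growth is g = r − D₁/P₀.
g = 0.131 − 4.21/98.20 = 0.131 − 0.04287 = 0.08813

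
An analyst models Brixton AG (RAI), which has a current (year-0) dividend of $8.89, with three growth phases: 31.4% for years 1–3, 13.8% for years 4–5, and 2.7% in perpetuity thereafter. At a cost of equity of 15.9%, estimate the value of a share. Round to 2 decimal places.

$156.85

Three-stage DDM. Project D₁…D_5; terminal Gordon value at t=5 with g = 0.027; discount at r = 0.159.
D_1 = 11.6815
D_2 = 15.3494
D_3 = 20.1692
D_4 = 22.9525
D_5 = 26.1200
TV_5 = 26.8252/(0.159−0.027) = 203.2211
P₀ = Σ Dₜ/(1+r)ᵗ + TV_5/(1+r)^5 = 156.8452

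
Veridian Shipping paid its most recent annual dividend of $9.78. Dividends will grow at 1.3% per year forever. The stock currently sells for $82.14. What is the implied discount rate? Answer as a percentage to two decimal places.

Rearranging the constant-growth DDM: r = D₁/P₀ + g.
D₁ = 9.78 × (1 + 0.013) = 9.9071.
r = 9.9071 / 82.14 + 0.013 = 0.12061 + 0.013 = 0.13361

13.36%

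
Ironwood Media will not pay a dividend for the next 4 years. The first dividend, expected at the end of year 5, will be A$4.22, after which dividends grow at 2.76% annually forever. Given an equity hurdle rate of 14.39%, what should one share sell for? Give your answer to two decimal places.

Deferred-dividend DDM. At t=4 the remaining stream is a growing perpetuity with first payment D_5 = 4.22.
V_4 = D_5/(r−g) = 4.22/(0.1439−0.0276) = 36.2855
P₀ = V_4/(1+r)^4 = 36.2855/(1+0.1439)^4 = 21.1924

A$21.19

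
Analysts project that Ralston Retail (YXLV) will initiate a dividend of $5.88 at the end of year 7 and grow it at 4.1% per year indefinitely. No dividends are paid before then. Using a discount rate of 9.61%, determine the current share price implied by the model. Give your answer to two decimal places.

Deferred-dividend DDM. At t=6 the remaining stream is a growing perpetuity with first payment D_7 = 5.88.
V_6 = D_7/(r−g) = 5.88/(0.0961−0.041) = 106.7151
P₀ = V_6/(1+r)^6 = 106.7151/(1+0.0961)^6 = 61.5353

$61.54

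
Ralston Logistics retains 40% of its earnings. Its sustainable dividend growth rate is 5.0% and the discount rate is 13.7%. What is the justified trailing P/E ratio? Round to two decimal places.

Payout ratio b = 1 − 0.40 = 0.60.
Justified trailing P/E = b(1+g)/(r−g) = 0.60×(1+0.05)/(0.137−0.05) = 7.2414

7.24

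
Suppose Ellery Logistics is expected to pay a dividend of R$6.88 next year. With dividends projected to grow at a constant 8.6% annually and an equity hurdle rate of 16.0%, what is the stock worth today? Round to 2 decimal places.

R$92.97

Gordon growth model: P₀ = D₁/(r − g), with D₁ = 6.88 given directly.
P₀ = 6.8800 / (0.16 − 0.086) = 6.8800 / 0.074 = 92.9730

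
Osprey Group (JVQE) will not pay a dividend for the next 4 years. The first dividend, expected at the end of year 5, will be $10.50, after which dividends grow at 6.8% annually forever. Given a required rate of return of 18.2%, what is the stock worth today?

Deferred-dividend DDM. At t=4 the remaining stream is a growing perpetuity with first payment D_5 = 10.50.
V_4 = D_5/(r−g) = 10.50/(0.182−0.068) = 92.1053
P₀ = V_4/(1+r)^4 = 92.1053/(1+0.182)^4 = 47.1861

$47.19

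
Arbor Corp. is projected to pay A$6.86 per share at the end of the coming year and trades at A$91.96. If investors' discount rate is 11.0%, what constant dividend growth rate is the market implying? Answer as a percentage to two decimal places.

3.54%

From P₀ = D₁/(r − g), the implied growth is g = r − D₁/P₀.
g = 0.11 − 6.86/91.96 = 0.11 − 0.07460 = 0.03540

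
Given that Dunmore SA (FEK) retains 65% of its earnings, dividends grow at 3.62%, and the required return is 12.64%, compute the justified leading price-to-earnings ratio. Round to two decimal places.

Payout ratio b = 1 − 0.65 = 0.35.
Justified leading P/E = b/(r−g) = 0.35/(0.1264−0.0362) = 3.8803

3.88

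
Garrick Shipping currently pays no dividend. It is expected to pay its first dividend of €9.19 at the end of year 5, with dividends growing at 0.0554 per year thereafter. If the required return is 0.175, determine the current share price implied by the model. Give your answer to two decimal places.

€40.31

Deferred-dividend DDM. At t=4 the remaining stream is a growing perpetuity with first payment D_5 = 9.19.
V_4 = D_5/(r−g) = 9.19/(0.175−0.0554) = 76.8395
P₀ = V_4/(1+r)^4 = 76.8395/(1+0.175)^4 = 40.3119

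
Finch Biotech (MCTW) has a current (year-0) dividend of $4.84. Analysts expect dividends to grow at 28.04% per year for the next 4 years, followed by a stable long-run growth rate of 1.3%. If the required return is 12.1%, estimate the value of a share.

$104.56

Two-stage DDM. Project D₁…D_4 at 0.2804, terminal growth 0.013, discount at r = 0.121.
D_1 = 6.1971
D_2 = 7.9348
D_3 = 10.1597
D_4 = 13.0085
Terminal value at t=4: TV = D_5/(r−g) = 13.1776/(0.121−0.013) = 122.0151
P₀ = 6.1971/(1+0.121)^1 + 7.9348/(1+0.121)^2 + 10.1597/(1+0.121)^3 + 13.0085/(1+0.121)^4 + 122.0151/(1+0.121)^4 = 104.5589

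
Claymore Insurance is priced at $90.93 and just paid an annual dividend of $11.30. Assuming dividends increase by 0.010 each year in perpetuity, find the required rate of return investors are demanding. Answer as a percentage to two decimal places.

Rearranging the constant-growth DDM: r = D₁/P₀ + g.
D₁ = 11.30 × (1 + 0.01) = 11.4130.
r = 11.4130 / 90.93 + 0.01 = 0.12551 + 0.01 = 0.13551

13.55%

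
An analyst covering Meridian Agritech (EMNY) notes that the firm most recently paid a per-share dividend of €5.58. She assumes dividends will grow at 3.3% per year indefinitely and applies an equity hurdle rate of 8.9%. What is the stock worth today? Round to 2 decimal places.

€102.93

Gordon growth model: P₀ = D₁/(r − g). D₁ = 5.58 × (1 + 0.033) = 5.7641.
P₀ = 5.7641 / (0.089 − 0.033) = 5.7641 / 0.056 = 102.9311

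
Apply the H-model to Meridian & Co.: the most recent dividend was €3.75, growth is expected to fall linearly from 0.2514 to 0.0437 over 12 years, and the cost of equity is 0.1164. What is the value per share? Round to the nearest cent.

€118.12

H-model: P₀ = D₀[(1+g_L) + H(g_S−g_L)]/(r−g_L), with H = 12/2 = 6.
P₀ = 3.75 × [(1+0.0437) + 6×(0.2514−0.0437)] / (0.1164−0.0437)
   = 3.75 × 2.2899 / 0.0727 = 118.1173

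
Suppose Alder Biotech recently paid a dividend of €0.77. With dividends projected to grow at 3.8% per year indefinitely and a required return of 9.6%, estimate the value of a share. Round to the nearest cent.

Gordon growth model: P₀ = D₁/(r − g). D₁ = 0.77 × (1 + 0.038) = 0.7993.
P₀ = 0.7993 / (0.096 − 0.038) = 0.7993 / 0.058 = 13.7803

€13.78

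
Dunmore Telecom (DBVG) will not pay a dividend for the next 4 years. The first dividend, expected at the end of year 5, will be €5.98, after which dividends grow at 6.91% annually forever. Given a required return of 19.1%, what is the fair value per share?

Deferred-dividend DDM. At t=4 the remaining stream is a growing perpetuity with first payment D_5 = 5.98.
V_4 = D_5/(r−g) = 5.98/(0.191−0.0691) = 49.0566
P₀ = V_4/(1+r)^4 = 49.0566/(1+0.191)^4 = 24.3809

€24.38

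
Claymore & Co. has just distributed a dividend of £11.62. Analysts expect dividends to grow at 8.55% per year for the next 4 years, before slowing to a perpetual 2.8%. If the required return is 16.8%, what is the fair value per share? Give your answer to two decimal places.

£102.48

Two-stage DDM. Project D₁…D_4 at 0.0855, terminal growth 0.028, discount at r = 0.168.
D_1 = 12.6135
D_2 = 13.6920
D_3 = 14.8626
D_4 = 16.1334
Terminal value at t=4: TV = D_5/(r−g) = 16.5851/(0.168−0.028) = 118.4651
P₀ = 12.6135/(1+0.168)^1 + 13.6920/(1+0.168)^2 + 14.8626/(1+0.168)^3 + 16.1334/(1+0.168)^4 + 118.4651/(1+0.168)^4 = 102.4850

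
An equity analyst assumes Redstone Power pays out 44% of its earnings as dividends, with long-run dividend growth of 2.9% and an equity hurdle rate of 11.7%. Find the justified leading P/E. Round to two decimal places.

Justified leading P/E = b/(r−g) = 0.44/(0.117−0.029) = 5.0000

5.00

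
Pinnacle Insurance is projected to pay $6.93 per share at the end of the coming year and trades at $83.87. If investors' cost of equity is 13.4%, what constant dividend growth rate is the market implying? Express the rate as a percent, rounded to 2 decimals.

From P₀ = D₁/(r − g), the implied growth is g = r − D₁/P₀.
g = 0.134 − 6.93/83.87 = 0.134 − 0.08263 = 0.05137

5.14%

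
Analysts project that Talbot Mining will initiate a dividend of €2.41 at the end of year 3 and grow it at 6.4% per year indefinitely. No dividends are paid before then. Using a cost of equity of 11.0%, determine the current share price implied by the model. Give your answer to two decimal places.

Deferred-dividend DDM. At t=2 the remaining stream is a growing perpetuity with first payment D_3 = 2.41.
V_2 = D_3/(r−g) = 2.41/(0.11−0.064) = 52.3913
P₀ = V_2/(1+r)^2 = 52.3913/(1+0.11)^2 = 42.5220

€42.52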